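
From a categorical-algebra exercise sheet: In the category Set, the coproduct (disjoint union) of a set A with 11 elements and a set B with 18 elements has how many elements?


In Set, the coproduct A + B is the disjoint union.
|A + B| = |A| + |B| = 11 + 18 = 29

29


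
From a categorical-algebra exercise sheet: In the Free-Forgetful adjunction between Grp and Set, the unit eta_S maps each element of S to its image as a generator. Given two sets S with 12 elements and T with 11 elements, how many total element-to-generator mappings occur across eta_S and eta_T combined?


The unit eta_X: X -> U(F(X)) of the Free-Forgetful adjunction
maps each element of X to a generator of F(X). For X = S + T (disjoint
union in Set), |S + T| = |S| + |T|.
Total mappings = 12 + 11 = 23.

23


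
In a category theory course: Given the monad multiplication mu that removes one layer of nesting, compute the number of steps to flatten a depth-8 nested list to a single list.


Each application of mu: T^2 -> T removes one layer of nesting.
Starting at depth 8 (i.e., T^8(X)), we need to reach T(X).
Number of mu applications = 8 - 1 = 7

7


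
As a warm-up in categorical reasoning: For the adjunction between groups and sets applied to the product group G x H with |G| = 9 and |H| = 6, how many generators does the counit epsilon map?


The counit epsilon_K: F(U(K)) -> K of the Free-Forgetful adjunction
maps |K| generators of F(U(K)) into K. For K = G x H (the product group),
|G x H| = |G| * |H|.
Total generators mapped = 9 * 6 = 54.

54


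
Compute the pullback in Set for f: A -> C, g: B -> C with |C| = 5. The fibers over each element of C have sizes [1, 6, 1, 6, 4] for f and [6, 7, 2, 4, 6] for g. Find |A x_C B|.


The pullback A x_C B consists of pairs (a, b) with f(a) = g(b).
For each element c in C, the fiber product has |f^-1(c)| * |g^-1(c)| elements.
Summing over C: 1 * 6 + 6 * 7 + 1 * 2 + 6 * 4 + 4 * 6
= 6 + 42 + 2 + 24 + 24 = 98

98


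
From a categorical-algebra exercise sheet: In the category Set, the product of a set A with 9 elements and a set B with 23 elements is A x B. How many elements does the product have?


In Set, the product A x B is the Cartesian product.
By the universal property, |A x B| = |A| * |B|.
|A x B| = 9 * 23 = 207

207


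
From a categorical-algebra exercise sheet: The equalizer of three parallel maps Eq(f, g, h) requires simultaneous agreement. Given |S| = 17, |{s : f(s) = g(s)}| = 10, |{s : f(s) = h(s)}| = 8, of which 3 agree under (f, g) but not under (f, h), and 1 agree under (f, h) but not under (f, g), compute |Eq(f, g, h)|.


Eq(f, g, h) is the triple-agreement set: points in S where all three
maps take the same value. Using inclusion-exclusion on the pairwise data:
Pair (f, g) agrees on 10 points; pair (f, h) on 8 points.
Points agreeing under (f, g) but not (f, h) = 3; under (f, h) but not (f, g) = 1.
Triple-agreement = agreement-in-(f, g) minus points that agree under (f, g) but not (f, h):
|Eq(f, g, h)| = 10 - 3 = 7
(cross-check via (f, h): 8 - 1 = 7.)

7


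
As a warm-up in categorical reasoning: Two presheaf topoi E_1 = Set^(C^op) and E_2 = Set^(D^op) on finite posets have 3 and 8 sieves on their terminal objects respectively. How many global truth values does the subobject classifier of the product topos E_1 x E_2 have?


In a product of presheaf topoi E_1 x E_2, the subobject classifier
is Omega = Omega_1 x Omega_2 (componentwise), so
|Omega(top)| = |Omega_1(top_1)| * |Omega_2(top_2)|.
= 3 * 8 = 24.

24


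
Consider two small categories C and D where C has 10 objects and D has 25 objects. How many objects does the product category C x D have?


The product category C x D has objects that are pairs (c, d).
Number of pairs = |Ob(C)| * |Ob(D)| = 10 * 25 = 250

250


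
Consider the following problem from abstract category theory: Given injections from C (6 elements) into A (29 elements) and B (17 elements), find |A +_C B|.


The pushout A +_C B identifies the images of C in A and B.
|A +_C B| = |A| + |B| - |C| (for injections).
= 29 + 17 - 6 = 40

40


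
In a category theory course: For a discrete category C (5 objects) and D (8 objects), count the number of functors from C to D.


A functor from a discrete category C to D is determined by
where each object maps. Each of the 5 objects of C can map
to any of the 8 objects of D independently.
Number of functors = 8^5 = 32768

32768


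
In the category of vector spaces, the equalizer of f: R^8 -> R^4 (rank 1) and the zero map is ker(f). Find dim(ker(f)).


The equalizer of f and the zero map is ker(f).
By the rank-nullity theorem: dim(ker(f)) = dim(domain) - rank(f).
dim(ker(f)) = 8 - 1 = 7

7


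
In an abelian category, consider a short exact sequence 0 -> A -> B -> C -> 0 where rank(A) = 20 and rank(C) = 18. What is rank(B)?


For a short exact sequence 0 -> A -> B -> C -> 0,
rank is additive: rank(B) = rank(A) + rank(C).
rank(B) = 20 + 18 = 38

38


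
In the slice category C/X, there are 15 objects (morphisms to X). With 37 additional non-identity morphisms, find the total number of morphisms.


In the slice category C/X, objects are morphisms to X.
Identity morphisms: 15 (one per object of C/X).
Non-identity morphisms: 37.
Total = 15 + 37 = 52

52


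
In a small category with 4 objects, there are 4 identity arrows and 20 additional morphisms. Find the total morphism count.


Each object has an identity morphism, giving 4 identities.
Adding the 20 non-identity morphisms:
Total = 4 + 20 = 24

24


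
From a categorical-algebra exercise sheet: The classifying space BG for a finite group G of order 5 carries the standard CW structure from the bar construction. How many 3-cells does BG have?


In the bar-construction CW model of BG, the n-cells are indexed by
n-tuples [g_1|...|g_n] of non-identity elements of G (degenerate
simplices with some g_i = e do not contribute cells), so there are
(|G| - 1)^n n-cells.
For dim = 3 with |G| = 5:
cells = (5 - 1)^3 = 4^3 = 64

64


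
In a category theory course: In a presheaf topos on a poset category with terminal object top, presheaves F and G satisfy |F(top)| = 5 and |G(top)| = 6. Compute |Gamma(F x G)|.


Global sections of a presheaf on a poset with terminal top satisfy
Gamma(H) ~ H(top). Presheaves admit pointwise products, so
(F x G)(top) = F(top) x G(top) (Cartesian product).
|Gamma(F x G)| = |F(top)| * |G(top)| = 5 * 6 = 30.

30


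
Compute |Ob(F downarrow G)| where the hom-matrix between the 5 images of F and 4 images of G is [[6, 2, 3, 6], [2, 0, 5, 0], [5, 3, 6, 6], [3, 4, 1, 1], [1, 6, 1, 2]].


Objects of (F downarrow G) are triples (a, b, h: F(a)->G(b)).
The count equals the sum of all entries in the hom-matrix.
sum(row 0) = 17
sum(row 1) = 7
sum(row 2) = 20
sum(row 3) = 9
sum(row 4) = 10
Grand total = 63

63


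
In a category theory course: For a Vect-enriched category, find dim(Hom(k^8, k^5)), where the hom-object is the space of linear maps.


In Vect-enriched categories, Hom(k^n, k^m) is the space of m x n matrices.
dim(Hom(k^8, k^5)) = 5 * 8 = 40

40


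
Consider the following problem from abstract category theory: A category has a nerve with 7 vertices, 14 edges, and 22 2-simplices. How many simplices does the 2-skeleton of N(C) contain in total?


The 2-skeleton of the nerve N(C) consists of simplices in dimensions 0, 1, 2:
  |N(C)_0| = 7 (objects)
  |N(C)_1| = 14 (morphisms)
  |N(C)_2| = 22 (composable pairs)
Total = 7 + 14 + 22 = 43

43


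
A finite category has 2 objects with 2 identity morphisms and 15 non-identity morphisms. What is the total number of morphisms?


Each object has an identity morphism, giving 2 identities.
Adding the 15 non-identity morphisms:
Total = 2 + 15 = 17

17


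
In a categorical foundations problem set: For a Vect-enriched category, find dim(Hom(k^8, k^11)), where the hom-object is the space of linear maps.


In Vect-enriched categories, Hom(k^n, k^m) is the space of m x n matrices.
dim(Hom(k^8, k^11)) = 11 * 8 = 88

88


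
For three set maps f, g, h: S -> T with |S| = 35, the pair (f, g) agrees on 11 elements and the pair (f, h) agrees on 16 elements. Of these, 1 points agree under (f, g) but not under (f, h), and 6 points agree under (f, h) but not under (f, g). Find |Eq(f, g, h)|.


Eq(f, g, h) is the triple-agreement set: points in S where all three
maps take the same value. Using inclusion-exclusion on the pairwise data:
Pair (f, g) agrees on 11 points; pair (f, h) on 16 points.
Points agreeing under (f, g) but not (f, h) = 1; under (f, h) but not (f, g) = 6.
Triple-agreement = agreement-in-(f, g) minus points that agree under (f, g) but not (f, h):
|Eq(f, g, h)| = 11 - 1 = 10
(cross-check via (f, h): 16 - 6 = 10.)

10


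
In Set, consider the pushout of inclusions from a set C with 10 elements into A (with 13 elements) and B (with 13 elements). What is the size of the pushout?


The pushout A +_C B identifies the images of C in A and B.
|A +_C B| = |A| + |B| - |C| (for injections).
= 13 + 13 - 10 = 16

16


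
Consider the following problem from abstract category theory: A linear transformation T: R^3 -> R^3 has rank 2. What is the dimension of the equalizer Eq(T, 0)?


The equalizer of f and the zero map is ker(f).
By the rank-nullity theorem: dim(ker(f)) = dim(domain) - rank(f).
dim(ker(f)) = 3 - 2 = 1

1


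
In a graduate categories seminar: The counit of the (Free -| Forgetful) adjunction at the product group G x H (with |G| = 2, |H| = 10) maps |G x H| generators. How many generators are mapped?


The counit epsilon_K: F(U(K)) -> K of the Free-Forgetful adjunction
maps |K| generators of F(U(K)) into K. For K = G x H (the product group),
|G x H| = |G| * |H|.
Total generators mapped = 2 * 10 = 20.

20


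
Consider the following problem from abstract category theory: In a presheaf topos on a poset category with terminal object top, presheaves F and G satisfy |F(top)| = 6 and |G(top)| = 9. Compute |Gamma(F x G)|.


Global sections of a presheaf on a poset with terminal top satisfy
Gamma(H) ~ H(top). Presheaves admit pointwise products, so
(F x G)(top) = F(top) x G(top) (Cartesian product).
|Gamma(F x G)| = |F(top)| * |G(top)| = 6 * 9 = 54.

54


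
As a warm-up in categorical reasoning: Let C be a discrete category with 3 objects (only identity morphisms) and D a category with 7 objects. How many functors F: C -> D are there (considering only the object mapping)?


A functor from a discrete category C to D is determined by
where each object maps. Each of the 3 objects of C can map
to any of the 7 objects of D independently.
Number of functors = 7^3 = 343

343


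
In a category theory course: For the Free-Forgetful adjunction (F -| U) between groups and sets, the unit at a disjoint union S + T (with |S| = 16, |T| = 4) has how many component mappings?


The unit eta_X: X -> U(F(X)) of the Free-Forgetful adjunction
maps each element of X to a generator of F(X). For X = S + T (disjoint
union in Set), |S + T| = |S| + |T|.
Total mappings = 16 + 4 = 20.

20


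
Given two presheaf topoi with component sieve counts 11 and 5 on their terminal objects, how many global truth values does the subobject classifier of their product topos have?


In a product of presheaf topoi E_1 x E_2, the subobject classifier
is Omega = Omega_1 x Omega_2 (componentwise), so
|Omega(top)| = |Omega_1(top_1)| * |Omega_2(top_2)|.
= 11 * 5 = 55.

55


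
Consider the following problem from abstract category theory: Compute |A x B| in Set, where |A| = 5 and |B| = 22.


In Set, the product A x B is the Cartesian product.
By the universal property, |A x B| = |A| * |B|.
|A x B| = 5 * 22 = 110

110


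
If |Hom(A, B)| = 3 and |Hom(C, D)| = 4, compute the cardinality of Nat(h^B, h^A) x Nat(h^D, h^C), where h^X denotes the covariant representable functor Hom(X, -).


By the Yoneda lemma, Nat(h^B, h^A) is isomorphic to Hom(A, B),
so |Nat(h^B, h^A)| = |Hom(A, B)| and |Nat(h^D, h^C)| = |Hom(C, D)|.
|Hom(A, B)| = 3, |Hom(C, D)| = 4.
|Nat(h^B, h^A) x Nat(h^D, h^C)| = 3 * 4 = 12

12


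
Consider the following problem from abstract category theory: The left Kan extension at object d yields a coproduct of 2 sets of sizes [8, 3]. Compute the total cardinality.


Pointwise, the left Kan extension (Lan_F H)(d) is the colimit, indexed
by the comma category (F downarrow d), of H composed with the
projection (F downarrow d) -> C. Here that colimit is given
as a coproduct (disjoint union) of sets, so its cardinality is the
sum of the sizes of the summands.
Coproduct of sets with sizes: 8 + 3
= 11

11


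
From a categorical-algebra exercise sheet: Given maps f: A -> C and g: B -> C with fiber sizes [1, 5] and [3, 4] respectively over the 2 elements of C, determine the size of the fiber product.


The pullback A x_C B consists of pairs (a, b) with f(a) = g(b).
For each element c in C, the fiber product has |f^-1(c)| * |g^-1(c)| elements.
Summing over C: 1 * 3 + 5 * 4
= 3 + 20 = 23

23


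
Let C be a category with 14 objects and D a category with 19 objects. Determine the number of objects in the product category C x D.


The product category C x D has objects that are pairs (c, d).
Number of pairs = |Ob(C)| * |Ob(D)| = 14 * 19 = 266

266


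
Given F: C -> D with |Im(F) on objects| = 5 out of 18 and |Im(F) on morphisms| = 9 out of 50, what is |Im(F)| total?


The image of F consists of distinct objects and distinct morphisms.
|Im(F)| on objects = 5
|Im(F)| on morphisms = 9
Total image cardinality = 5 + 9 = 14

14


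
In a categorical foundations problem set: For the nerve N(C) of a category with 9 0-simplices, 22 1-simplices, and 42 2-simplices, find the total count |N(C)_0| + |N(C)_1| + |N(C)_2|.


The 2-skeleton of the nerve N(C) consists of simplices in dimensions 0, 1, 2:
  |N(C)_0| = 9 (objects)
  |N(C)_1| = 22 (morphisms)
  |N(C)_2| = 42 (composable pairs)
Total = 9 + 22 + 42 = 73

73


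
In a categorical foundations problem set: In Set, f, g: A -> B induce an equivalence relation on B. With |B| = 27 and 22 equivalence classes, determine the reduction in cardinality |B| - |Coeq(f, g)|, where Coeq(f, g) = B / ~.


The coequalizer Coeq(f, g) = B / ~ has one element per equivalence class.
|B| = 27, |Coeq(f, g)| = 22.
|B| - |Coeq(f, g)| = 27 - 22 = 5.

5


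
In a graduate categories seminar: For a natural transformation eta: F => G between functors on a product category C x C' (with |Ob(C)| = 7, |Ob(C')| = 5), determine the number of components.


A natural transformation eta: F => G assigns one component morphism per
object of the domain category.
The domain is the product category C x C', so
|Ob(C x C')| = |Ob(C)| * |Ob(C')| = 7 * 5 = 35.
Therefore eta has 35 component morphisms.

35


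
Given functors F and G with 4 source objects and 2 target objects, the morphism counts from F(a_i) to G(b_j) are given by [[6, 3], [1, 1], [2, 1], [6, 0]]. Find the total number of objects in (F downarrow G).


Objects of (F downarrow G) are triples (a, b, h: F(a)->G(b)).
The count equals the sum of all entries in the hom-matrix.
sum(row 0) = 9
sum(row 1) = 2
sum(row 2) = 3
sum(row 3) = 6
Grand total = 20

20


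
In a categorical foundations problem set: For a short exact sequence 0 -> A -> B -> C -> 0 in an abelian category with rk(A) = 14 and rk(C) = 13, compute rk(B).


For a short exact sequence 0 -> A -> B -> C -> 0,
rank is additive: rank(B) = rank(A) + rank(C).
rank(B) = 14 + 13 = 27

27


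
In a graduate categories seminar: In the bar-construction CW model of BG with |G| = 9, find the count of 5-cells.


In the bar-construction CW model of BG, the n-cells are indexed by
n-tuples [g_1|...|g_n] of non-identity elements of G (degenerate
simplices with some g_i = e do not contribute cells), so there are
(|G| - 1)^n n-cells.
For dim = 5 with |G| = 9:
cells = (9 - 1)^5 = 8^5 = 32768

32768


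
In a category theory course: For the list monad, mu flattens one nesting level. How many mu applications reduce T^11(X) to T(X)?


Each application of mu: T^2 -> T removes one layer of nesting.
Starting at depth 11 (i.e., T^11(X)), we need to reach T(X).
Number of mu applications = 11 - 1 = 10

10


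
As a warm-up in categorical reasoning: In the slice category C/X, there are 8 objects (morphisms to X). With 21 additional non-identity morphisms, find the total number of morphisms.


In the slice category C/X, objects are morphisms to X.
Identity morphisms: 8 (one per object of C/X).
Non-identity morphisms: 21.
Total = 8 + 21 = 29

29


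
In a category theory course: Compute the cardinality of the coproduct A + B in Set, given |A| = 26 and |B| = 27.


In Set, the coproduct A + B is the disjoint union.
|A + B| = |A| + |B| = 26 + 27 = 53

53


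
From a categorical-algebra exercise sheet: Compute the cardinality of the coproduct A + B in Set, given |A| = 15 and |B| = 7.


In Set, the coproduct A + B is the disjoint union.
|A + B| = |A| + |B| = 15 + 7 = 22

22


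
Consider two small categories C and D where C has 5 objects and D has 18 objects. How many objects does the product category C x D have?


The product category C x D has objects that are pairs (c, d).
Number of pairs = |Ob(C)| * |Ob(D)| = 5 * 18 = 90

90


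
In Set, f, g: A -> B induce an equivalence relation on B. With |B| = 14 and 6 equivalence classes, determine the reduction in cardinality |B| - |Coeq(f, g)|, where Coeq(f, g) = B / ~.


The coequalizer Coeq(f, g) = B / ~ has one element per equivalence class.
|B| = 14, |Coeq(f, g)| = 6.
|B| - |Coeq(f, g)| = 14 - 6 = 8.

8


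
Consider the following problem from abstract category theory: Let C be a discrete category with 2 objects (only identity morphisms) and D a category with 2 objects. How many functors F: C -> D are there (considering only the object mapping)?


A functor from a discrete category C to D is determined by
where each object maps. Each of the 2 objects of C can map
to any of the 2 objects of D independently.
Number of functors = 2^2 = 4

4


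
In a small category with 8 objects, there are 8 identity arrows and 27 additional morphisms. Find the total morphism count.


Each object has an identity morphism, giving 8 identities.
Adding the 27 non-identity morphisms:
Total = 8 + 27 = 35

35


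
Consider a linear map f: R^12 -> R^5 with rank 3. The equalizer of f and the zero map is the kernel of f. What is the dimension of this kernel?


The equalizer of f and the zero map is ker(f).
By the rank-nullity theorem: dim(ker(f)) = dim(domain) - rank(f).
dim(ker(f)) = 12 - 3 = 9

9


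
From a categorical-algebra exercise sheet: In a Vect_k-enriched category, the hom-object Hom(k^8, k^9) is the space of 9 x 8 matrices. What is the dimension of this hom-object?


In Vect-enriched categories, Hom(k^n, k^m) is the space of m x n matrices.
dim(Hom(k^8, k^9)) = 9 * 8 = 72

72


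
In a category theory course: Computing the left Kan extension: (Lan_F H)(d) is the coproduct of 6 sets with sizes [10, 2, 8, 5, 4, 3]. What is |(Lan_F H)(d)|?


Pointwise, the left Kan extension (Lan_F H)(d) is the colimit, indexed
by the comma category (F downarrow d), of H composed with the
projection (F downarrow d) -> C. Here that colimit is given
as a coproduct (disjoint union) of sets, so its cardinality is the
sum of the sizes of the summands.
Coproduct of sets with sizes: 10 + 2 + 8 + 5 + 4 + 3
= 32

32


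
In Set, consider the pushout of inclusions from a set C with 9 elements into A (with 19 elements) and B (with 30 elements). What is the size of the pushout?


The pushout A +_C B identifies the images of C in A and B.
|A +_C B| = |A| + |B| - |C| (for injections).
= 19 + 30 - 9 = 40

40


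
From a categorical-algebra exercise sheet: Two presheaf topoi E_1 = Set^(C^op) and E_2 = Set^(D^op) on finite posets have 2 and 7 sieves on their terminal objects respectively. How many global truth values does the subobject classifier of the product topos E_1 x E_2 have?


In a product of presheaf topoi E_1 x E_2, the subobject classifier
is Omega = Omega_1 x Omega_2 (componentwise), so
|Omega(top)| = |Omega_1(top_1)| * |Omega_2(top_2)|.
= 2 * 7 = 14.

14


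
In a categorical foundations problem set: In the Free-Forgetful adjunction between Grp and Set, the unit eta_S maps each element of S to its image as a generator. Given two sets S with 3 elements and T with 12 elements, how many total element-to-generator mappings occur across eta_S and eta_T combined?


The unit eta_X: X -> U(F(X)) of the Free-Forgetful adjunction
maps each element of X to a generator of F(X). For X = S + T (disjoint
union in Set), |S + T| = |S| + |T|.
Total mappings = 3 + 12 = 15.

15


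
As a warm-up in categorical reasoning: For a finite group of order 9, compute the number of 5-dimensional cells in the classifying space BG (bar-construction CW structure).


In the bar-construction CW model of BG, the n-cells are indexed by
n-tuples [g_1|...|g_n] of non-identity elements of G (degenerate
simplices with some g_i = e do not contribute cells), so there are
(|G| - 1)^n n-cells.
For dim = 5 with |G| = 9:
cells = (9 - 1)^5 = 8^5 = 32768

32768


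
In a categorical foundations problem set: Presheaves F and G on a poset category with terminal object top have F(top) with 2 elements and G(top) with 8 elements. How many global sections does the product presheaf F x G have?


Global sections of a presheaf on a poset with terminal top satisfy
Gamma(H) ~ H(top). Presheaves admit pointwise products, so
(F x G)(top) = F(top) x G(top) (Cartesian product).
|Gamma(F x G)| = |F(top)| * |G(top)| = 2 * 8 = 16.

16


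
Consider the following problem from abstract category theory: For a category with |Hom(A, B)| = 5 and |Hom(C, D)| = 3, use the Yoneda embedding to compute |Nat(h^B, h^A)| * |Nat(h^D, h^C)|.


By the Yoneda lemma, Nat(h^B, h^A) is isomorphic to Hom(A, B),
so |Nat(h^B, h^A)| = |Hom(A, B)| and |Nat(h^D, h^C)| = |Hom(C, D)|.
|Hom(A, B)| = 5, |Hom(C, D)| = 3.
|Nat(h^B, h^A) x Nat(h^D, h^C)| = 5 * 3 = 15

15


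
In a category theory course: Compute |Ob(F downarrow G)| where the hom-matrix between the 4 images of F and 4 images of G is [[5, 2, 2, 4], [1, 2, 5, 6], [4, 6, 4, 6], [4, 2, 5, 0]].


Objects of (F downarrow G) are triples (a, b, h: F(a)->G(b)).
The count equals the sum of all entries in the hom-matrix.
sum(row 0) = 13
sum(row 1) = 14
sum(row 2) = 20
sum(row 3) = 11
Grand total = 58

58


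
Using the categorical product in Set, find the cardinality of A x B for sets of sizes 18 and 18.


In Set, the product A x B is the Cartesian product.
By the universal property, |A x B| = |A| * |B|.
|A x B| = 18 * 18 = 324

324


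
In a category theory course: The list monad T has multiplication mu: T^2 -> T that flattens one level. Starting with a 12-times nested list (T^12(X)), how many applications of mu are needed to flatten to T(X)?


Each application of mu: T^2 -> T removes one layer of nesting.
Starting at depth 12 (i.e., T^12(X)), we need to reach T(X).
Number of mu applications = 12 - 1 = 11

11


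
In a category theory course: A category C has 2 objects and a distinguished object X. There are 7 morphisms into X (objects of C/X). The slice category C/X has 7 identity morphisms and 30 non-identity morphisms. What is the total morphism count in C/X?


In the slice category C/X, objects are morphisms to X.
Identity morphisms: 7 (one per object of C/X).
Non-identity morphisms: 30.
Total = 7 + 30 = 37

37


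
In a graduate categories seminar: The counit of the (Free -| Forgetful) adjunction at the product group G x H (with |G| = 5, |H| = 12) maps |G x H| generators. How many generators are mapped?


The counit epsilon_K: F(U(K)) -> K of the Free-Forgetful adjunction
maps |K| generators of F(U(K)) into K. For K = G x H (the product group),
|G x H| = |G| * |H|.
Total generators mapped = 5 * 12 = 60.

60


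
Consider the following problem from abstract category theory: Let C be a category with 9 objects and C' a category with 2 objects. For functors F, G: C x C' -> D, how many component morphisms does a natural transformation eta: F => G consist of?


A natural transformation eta: F => G assigns one component morphism per
object of the domain category.
The domain is the product category C x C', so
|Ob(C x C')| = |Ob(C)| * |Ob(C')| = 9 * 2 = 18.
Therefore eta has 18 component morphisms.

18


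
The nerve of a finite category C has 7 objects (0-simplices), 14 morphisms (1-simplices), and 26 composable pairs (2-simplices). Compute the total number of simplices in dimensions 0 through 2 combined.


The 2-skeleton of the nerve N(C) consists of simplices in dimensions 0, 1, 2:
  |N(C)_0| = 7 (objects)
  |N(C)_1| = 14 (morphisms)
  |N(C)_2| = 26 (composable pairs)
Total = 7 + 14 + 26 = 47

47


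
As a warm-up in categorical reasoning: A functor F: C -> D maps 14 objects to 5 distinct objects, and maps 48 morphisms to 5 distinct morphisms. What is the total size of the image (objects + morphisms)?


The image of F consists of distinct objects and distinct morphisms.
|Im(F)| on objects = 5
|Im(F)| on morphisms = 5
Total image cardinality = 5 + 5 = 10

10


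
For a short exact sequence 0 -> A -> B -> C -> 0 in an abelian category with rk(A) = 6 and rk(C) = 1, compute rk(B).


For a short exact sequence 0 -> A -> B -> C -> 0,
rank is additive: rank(B) = rank(A) + rank(C).
rank(B) = 6 + 1 = 7

7


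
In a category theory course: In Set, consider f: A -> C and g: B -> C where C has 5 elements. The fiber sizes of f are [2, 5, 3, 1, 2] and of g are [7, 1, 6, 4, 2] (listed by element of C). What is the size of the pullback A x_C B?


The pullback A x_C B consists of pairs (a, b) with f(a) = g(b).
For each element c in C, the fiber product has |f^-1(c)| * |g^-1(c)| elements.
Summing over C: 2 * 7 + 5 * 1 + 3 * 6 + 1 * 4 + 2 * 2
= 14 + 5 + 18 + 4 + 4 = 45

45


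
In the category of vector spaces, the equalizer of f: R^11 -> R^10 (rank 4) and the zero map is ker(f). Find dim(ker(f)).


The equalizer of f and the zero map is ker(f).
By the rank-nullity theorem: dim(ker(f)) = dim(domain) - rank(f).
dim(ker(f)) = 11 - 4 = 7

7


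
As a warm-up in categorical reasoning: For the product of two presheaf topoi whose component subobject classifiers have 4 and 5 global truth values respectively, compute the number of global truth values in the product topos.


In a product of presheaf topoi E_1 x E_2, the subobject classifier
is Omega = Omega_1 x Omega_2 (componentwise), so
|Omega(top)| = |Omega_1(top_1)| * |Omega_2(top_2)|.
= 4 * 5 = 20.

20


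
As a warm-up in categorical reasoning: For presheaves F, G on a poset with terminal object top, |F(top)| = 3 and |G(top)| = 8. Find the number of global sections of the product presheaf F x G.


Global sections of a presheaf on a poset with terminal top satisfy
Gamma(H) ~ H(top). Presheaves admit pointwise products, so
(F x G)(top) = F(top) x G(top) (Cartesian product).
|Gamma(F x G)| = |F(top)| * |G(top)| = 3 * 8 = 24.

24


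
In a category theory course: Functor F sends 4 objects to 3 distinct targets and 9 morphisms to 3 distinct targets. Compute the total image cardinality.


The image of F consists of distinct objects and distinct morphisms.
|Im(F)| on objects = 3
|Im(F)| on morphisms = 3
Total image cardinality = 3 + 3 = 6

6


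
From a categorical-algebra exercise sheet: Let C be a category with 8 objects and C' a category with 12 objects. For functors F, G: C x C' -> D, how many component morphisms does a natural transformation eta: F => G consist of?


A natural transformation eta: F => G assigns one component morphism per
object of the domain category.
The domain is the product category C x C', so
|Ob(C x C')| = |Ob(C)| * |Ob(C')| = 8 * 12 = 96.
Therefore eta has 96 component morphisms.

96


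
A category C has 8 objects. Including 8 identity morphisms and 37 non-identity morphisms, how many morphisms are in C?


Each object has an identity morphism, giving 8 identities.
Adding the 37 non-identity morphisms:
Total = 8 + 37 = 45

45


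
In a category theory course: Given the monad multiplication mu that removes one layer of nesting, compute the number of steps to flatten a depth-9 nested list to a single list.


Each application of mu: T^2 -> T removes one layer of nesting.
Starting at depth 9 (i.e., T^9(X)), we need to reach T(X).
Number of mu applications = 9 - 1 = 8

8


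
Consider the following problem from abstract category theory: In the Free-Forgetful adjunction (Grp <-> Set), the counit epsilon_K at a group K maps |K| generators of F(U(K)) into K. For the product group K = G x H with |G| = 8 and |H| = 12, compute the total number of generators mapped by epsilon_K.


The counit epsilon_K: F(U(K)) -> K of the Free-Forgetful adjunction
maps |K| generators of F(U(K)) into K. For K = G x H (the product group),
|G x H| = |G| * |H|.
Total generators mapped = 8 * 12 = 96.

96


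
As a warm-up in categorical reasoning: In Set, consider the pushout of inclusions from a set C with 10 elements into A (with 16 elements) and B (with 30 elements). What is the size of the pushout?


The pushout A +_C B identifies the images of C in A and B.
|A +_C B| = |A| + |B| - |C| (for injections).
= 16 + 30 - 10 = 36

36


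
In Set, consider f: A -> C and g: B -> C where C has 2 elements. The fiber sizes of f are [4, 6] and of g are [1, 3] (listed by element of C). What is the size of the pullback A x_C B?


The pullback A x_C B consists of pairs (a, b) with f(a) = g(b).
For each element c in C, the fiber product has |f^-1(c)| * |g^-1(c)| elements.
Summing over C: 4 * 1 + 6 * 3
= 4 + 18 = 22

22


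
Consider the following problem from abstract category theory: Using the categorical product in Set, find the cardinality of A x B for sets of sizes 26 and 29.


In Set, the product A x B is the Cartesian product.
By the universal property, |A x B| = |A| * |B|.
|A x B| = 26 * 29 = 754

754


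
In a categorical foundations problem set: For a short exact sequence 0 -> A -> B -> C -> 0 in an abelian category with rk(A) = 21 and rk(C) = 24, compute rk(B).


For a short exact sequence 0 -> A -> B -> C -> 0,
rank is additive: rank(B) = rank(A) + rank(C).
rank(B) = 21 + 24 = 45

45


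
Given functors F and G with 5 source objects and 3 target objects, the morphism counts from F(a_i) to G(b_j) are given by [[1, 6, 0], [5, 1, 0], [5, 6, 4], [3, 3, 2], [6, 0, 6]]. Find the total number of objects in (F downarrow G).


Objects of (F downarrow G) are triples (a, b, h: F(a)->G(b)).
The count equals the sum of all entries in the hom-matrix.
sum(row 0) = 7
sum(row 1) = 6
sum(row 2) = 15
sum(row 3) = 8
sum(row 4) = 12
Grand total = 48

48


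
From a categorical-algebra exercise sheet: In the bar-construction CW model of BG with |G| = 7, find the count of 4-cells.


In the bar-construction CW model of BG, the n-cells are indexed by
n-tuples [g_1|...|g_n] of non-identity elements of G (degenerate
simplices with some g_i = e do not contribute cells), so there are
(|G| - 1)^n n-cells.
For dim = 4 with |G| = 7:
cells = (7 - 1)^4 = 6^4 = 1296

1296


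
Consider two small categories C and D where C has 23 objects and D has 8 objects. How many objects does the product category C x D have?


The product category C x D has objects that are pairs (c, d).
Number of pairs = |Ob(C)| * |Ob(D)| = 23 * 8 = 184

184


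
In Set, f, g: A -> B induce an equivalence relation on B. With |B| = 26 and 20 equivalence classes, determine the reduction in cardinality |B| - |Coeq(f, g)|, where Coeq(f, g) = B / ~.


The coequalizer Coeq(f, g) = B / ~ has one element per equivalence class.
|B| = 26, |Coeq(f, g)| = 20.
|B| - |Coeq(f, g)| = 26 - 20 = 6.

6


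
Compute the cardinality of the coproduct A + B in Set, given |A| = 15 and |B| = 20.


In Set, the coproduct A + B is the disjoint union.
|A + B| = |A| + |B| = 15 + 20 = 35

35


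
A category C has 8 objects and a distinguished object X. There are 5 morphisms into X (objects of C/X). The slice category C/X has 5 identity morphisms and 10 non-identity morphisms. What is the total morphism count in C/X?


In the slice category C/X, objects are morphisms to X.
Identity morphisms: 5 (one per object of C/X).
Non-identity morphisms: 10.
Total = 5 + 10 = 15

15


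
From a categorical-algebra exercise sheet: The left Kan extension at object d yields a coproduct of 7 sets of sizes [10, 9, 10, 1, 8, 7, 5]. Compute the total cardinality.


Pointwise, the left Kan extension (Lan_F H)(d) is the colimit, indexed
by the comma category (F downarrow d), of H composed with the
projection (F downarrow d) -> C. Here that colimit is given
as a coproduct (disjoint union) of sets, so its cardinality is the
sum of the sizes of the summands.
Coproduct of sets with sizes: 10 + 9 + 10 + 1 + 8 + 7 + 5
= 50

50


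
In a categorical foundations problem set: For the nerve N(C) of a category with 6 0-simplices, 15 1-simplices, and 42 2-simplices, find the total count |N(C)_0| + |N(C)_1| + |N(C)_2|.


The 2-skeleton of the nerve N(C) consists of simplices in dimensions 0, 1, 2:
  |N(C)_0| = 6 (objects)
  |N(C)_1| = 15 (morphisms)
  |N(C)_2| = 42 (composable pairs)
Total = 6 + 15 + 42 = 63

63


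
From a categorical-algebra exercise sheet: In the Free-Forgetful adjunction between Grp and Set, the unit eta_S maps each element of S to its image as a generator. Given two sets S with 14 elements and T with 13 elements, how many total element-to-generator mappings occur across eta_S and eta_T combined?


The unit eta_X: X -> U(F(X)) of the Free-Forgetful adjunction
maps each element of X to a generator of F(X). For X = S + T (disjoint
union in Set), |S + T| = |S| + |T|.
Total mappings = 14 + 13 = 27.

27


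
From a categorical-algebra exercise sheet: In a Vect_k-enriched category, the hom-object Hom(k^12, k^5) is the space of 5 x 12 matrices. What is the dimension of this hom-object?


In Vect-enriched categories, Hom(k^n, k^m) is the space of m x n matrices.
dim(Hom(k^12, k^5)) = 5 * 12 = 60

60


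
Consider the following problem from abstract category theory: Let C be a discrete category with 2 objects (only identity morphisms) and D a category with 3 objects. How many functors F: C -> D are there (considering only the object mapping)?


A functor from a discrete category C to D is determined by
where each object maps. Each of the 2 objects of C can map
to any of the 3 objects of D independently.
Number of functors = 3^2 = 9

9


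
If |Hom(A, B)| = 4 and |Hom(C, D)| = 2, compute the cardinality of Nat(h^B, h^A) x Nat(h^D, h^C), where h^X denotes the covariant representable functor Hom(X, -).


By the Yoneda lemma, Nat(h^B, h^A) is isomorphic to Hom(A, B),
so |Nat(h^B, h^A)| = |Hom(A, B)| and |Nat(h^D, h^C)| = |Hom(C, D)|.
|Hom(A, B)| = 4, |Hom(C, D)| = 2.
|Nat(h^B, h^A) x Nat(h^D, h^C)| = 4 * 2 = 8

8


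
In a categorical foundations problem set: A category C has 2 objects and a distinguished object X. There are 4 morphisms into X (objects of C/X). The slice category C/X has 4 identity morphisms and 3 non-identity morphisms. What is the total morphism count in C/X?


In the slice category C/X, objects are morphisms to X.
Identity morphisms: 4 (one per object of C/X).
Non-identity morphisms: 3.
Total = 4 + 3 = 7

7


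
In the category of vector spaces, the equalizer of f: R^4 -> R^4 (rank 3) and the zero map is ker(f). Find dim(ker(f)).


The equalizer of f and the zero map is ker(f).
By the rank-nullity theorem: dim(ker(f)) = dim(domain) - rank(f).
dim(ker(f)) = 4 - 3 = 1

1


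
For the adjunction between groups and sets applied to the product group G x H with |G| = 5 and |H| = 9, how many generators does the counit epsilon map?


The counit epsilon_K: F(U(K)) -> K of the Free-Forgetful adjunction
maps |K| generators of F(U(K)) into K. For K = G x H (the product group),
|G x H| = |G| * |H|.
Total generators mapped = 5 * 9 = 45.

45


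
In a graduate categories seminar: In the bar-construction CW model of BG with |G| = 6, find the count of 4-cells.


In the bar-construction CW model of BG, the n-cells are indexed by
n-tuples [g_1|...|g_n] of non-identity elements of G (degenerate
simplices with some g_i = e do not contribute cells), so there are
(|G| - 1)^n n-cells.
For dim = 4 with |G| = 6:
cells = (6 - 1)^4 = 5^4 = 625

625


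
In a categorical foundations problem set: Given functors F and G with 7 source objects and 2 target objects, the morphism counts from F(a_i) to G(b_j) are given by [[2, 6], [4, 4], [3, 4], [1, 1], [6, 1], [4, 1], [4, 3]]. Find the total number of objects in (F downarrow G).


Objects of (F downarrow G) are triples (a, b, h: F(a)->G(b)).
The count equals the sum of all entries in the hom-matrix.
sum(row 0) = 8
sum(row 1) = 8
sum(row 2) = 7
sum(row 3) = 2
sum(row 4) = 7
sum(row 5) = 5
sum(row 6) = 7
Grand total = 44

44


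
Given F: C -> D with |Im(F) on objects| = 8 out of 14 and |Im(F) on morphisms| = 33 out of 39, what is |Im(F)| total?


The image of F consists of distinct objects and distinct morphisms.
|Im(F)| on objects = 8
|Im(F)| on morphisms = 33
Total image cardinality = 8 + 33 = 41

41


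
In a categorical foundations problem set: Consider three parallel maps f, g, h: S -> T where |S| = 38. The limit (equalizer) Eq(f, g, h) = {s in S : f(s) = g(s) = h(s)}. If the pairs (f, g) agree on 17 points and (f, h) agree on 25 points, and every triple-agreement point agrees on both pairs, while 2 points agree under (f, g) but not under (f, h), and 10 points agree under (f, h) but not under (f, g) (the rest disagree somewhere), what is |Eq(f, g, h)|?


Eq(f, g, h) is the triple-agreement set: points in S where all three
maps take the same value. Using inclusion-exclusion on the pairwise data:
Pair (f, g) agrees on 17 points; pair (f, h) on 25 points.
Points agreeing under (f, g) but not (f, h) = 2; under (f, h) but not (f, g) = 10.
Triple-agreement = agreement-in-(f, g) minus points that agree under (f, g) but not (f, h):
|Eq(f, g, h)| = 17 - 2 = 15
(cross-check via (f, h): 25 - 10 = 15.)

15


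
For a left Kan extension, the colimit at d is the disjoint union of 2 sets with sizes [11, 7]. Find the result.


Pointwise, the left Kan extension (Lan_F H)(d) is the colimit, indexed
by the comma category (F downarrow d), of H composed with the
projection (F downarrow d) -> C. Here that colimit is given
as a coproduct (disjoint union) of sets, so its cardinality is the
sum of the sizes of the summands.
Coproduct of sets with sizes: 11 + 7
= 18

18


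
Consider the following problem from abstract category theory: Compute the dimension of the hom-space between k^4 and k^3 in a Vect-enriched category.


In Vect-enriched categories, Hom(k^n, k^m) is the space of m x n matrices.
dim(Hom(k^4, k^3)) = 3 * 4 = 12

12


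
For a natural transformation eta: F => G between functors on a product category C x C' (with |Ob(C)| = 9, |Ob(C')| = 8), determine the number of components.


A natural transformation eta: F => G assigns one component morphism per
object of the domain category.
The domain is the product category C x C', so
|Ob(C x C')| = |Ob(C)| * |Ob(C')| = 9 * 8 = 72.
Therefore eta has 72 component morphisms.

72


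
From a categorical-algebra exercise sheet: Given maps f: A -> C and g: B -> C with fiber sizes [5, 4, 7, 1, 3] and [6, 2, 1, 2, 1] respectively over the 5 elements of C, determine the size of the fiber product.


The pullback A x_C B consists of pairs (a, b) with f(a) = g(b).
For each element c in C, the fiber product has |f^-1(c)| * |g^-1(c)| elements.
Summing over C: 5 * 6 + 4 * 2 + 7 * 1 + 1 * 2 + 3 * 1
= 30 + 8 + 7 + 2 + 3 = 50

50


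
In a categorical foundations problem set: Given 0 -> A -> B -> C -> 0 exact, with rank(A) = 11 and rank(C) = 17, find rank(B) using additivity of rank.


For a short exact sequence 0 -> A -> B -> C -> 0,
rank is additive: rank(B) = rank(A) + rank(C).
rank(B) = 11 + 17 = 28

28


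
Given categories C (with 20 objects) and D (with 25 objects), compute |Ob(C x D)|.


The product category C x D has objects that are pairs (c, d).
Number of pairs = |Ob(C)| * |Ob(D)| = 20 * 25 = 500

500
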